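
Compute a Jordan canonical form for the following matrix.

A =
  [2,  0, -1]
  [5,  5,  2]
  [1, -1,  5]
J_3(4)

The characteristic polynomial is
  det(x·I − A) = x^3 - 12*x^2 + 48*x - 64 = (x - 4)^3

Eigenvalues and multiplicities (the geometric multiplicity of λ is n − rank(A − λI), which equals the number of Jordan blocks for λ):
  λ = 4: algebraic multiplicity = 3, geometric multiplicity = 1

Determining the block sizes for each eigenvalue:
  λ = 4: one block (gm = 1), so the single block has size am = 3 → block sizes [3]

Assembling the blocks gives a Jordan form
J =
  [4, 1, 0]
  [0, 4, 1]
  [0, 0, 4]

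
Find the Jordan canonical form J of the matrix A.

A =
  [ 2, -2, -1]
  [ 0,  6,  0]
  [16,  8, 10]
J_2(6) ⊕ J_1(6)

The characteristic polynomial is
  det(x·I − A) = x^3 - 18*x^2 + 108*x - 216 = (x - 6)^3

Eigenvalues and multiplicities (the geometric multiplicity of λ is n − rank(A − λI), which equals the number of Jordan blocks for λ):
  λ = 6: algebraic multiplicity = 3, geometric multiplicity = 2

Determining the block sizes for each eigenvalue:
  λ = 6: 2 blocks summing to 3 forces exactly one block of size 2 and the rest size 1 → block sizes [2, 1]

Assembling the blocks gives a Jordan form
J =
  [6, 1, 0]
  [0, 6, 0]
  [0, 0, 6]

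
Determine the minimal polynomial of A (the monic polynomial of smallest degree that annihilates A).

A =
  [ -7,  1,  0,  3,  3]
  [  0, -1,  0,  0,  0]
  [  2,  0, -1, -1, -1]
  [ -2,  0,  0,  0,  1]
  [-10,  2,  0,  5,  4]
x^2 + 2*x + 1

The characteristic polynomial is χ_A(x) = (x + 1)^5, so the eigenvalues are known. The minimal polynomial is
  m_A(x) = Π_λ (x − λ)^{k_λ}
where k_λ is the size of the *largest* Jordan block for λ (equivalently, the smallest k with (A − λI)^k v = 0 for every generalised eigenvector v of λ).

  λ = -1: largest Jordan block has size 2, contributing (x + 1)^2

So m_A(x) = (x + 1)^2 = x^2 + 2*x + 1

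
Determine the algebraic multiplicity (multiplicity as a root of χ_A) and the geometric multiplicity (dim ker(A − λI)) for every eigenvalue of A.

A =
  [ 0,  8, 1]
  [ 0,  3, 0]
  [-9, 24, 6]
λ = 3: alg = 3, geom = 2

Step 1 — factor the characteristic polynomial to read off the algebraic multiplicities:
  χ_A(x) = (x - 3)^3

Step 2 — compute geometric multiplicities via the rank-nullity identity g(λ) = n − rank(A − λI):
  rank(A − (3)·I) = 1, so dim ker(A − (3)·I) = n − 1 = 2

Summary:
  λ = 3: algebraic multiplicity = 3, geometric multiplicity = 2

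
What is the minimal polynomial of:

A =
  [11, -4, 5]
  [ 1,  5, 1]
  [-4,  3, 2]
x^3 - 18*x^2 + 108*x - 216

The characteristic polynomial is χ_A(x) = (x - 6)^3, so the eigenvalues are known. The minimal polynomial is
  m_A(x) = Π_λ (x − λ)^{k_λ}
where k_λ is the size of the *largest* Jordan block for λ (equivalently, the smallest k with (A − λI)^k v = 0 for every generalised eigenvector v of λ).

  λ = 6: largest Jordan block has size 3, contributing (x − 6)^3

So m_A(x) = (x - 6)^3 = x^3 - 18*x^2 + 108*x - 216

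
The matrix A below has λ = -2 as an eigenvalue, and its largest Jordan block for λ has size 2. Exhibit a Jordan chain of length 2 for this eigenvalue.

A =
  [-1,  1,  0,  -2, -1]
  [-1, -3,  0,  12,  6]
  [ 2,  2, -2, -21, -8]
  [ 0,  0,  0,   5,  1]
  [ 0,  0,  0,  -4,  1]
A Jordan chain for λ = -2 of length 2:
v_1 = (1, -1, 2, 0, 0)ᵀ
v_2 = (1, 0, 0, 0, 0)ᵀ

Let N = A − (-2)·I. We want v_2 with N^2 v_2 = 0 but N^1 v_2 ≠ 0; then v_{j-1} := N · v_j for j = 2, …, 2.

Pick v_2 = (1, 0, 0, 0, 0)ᵀ.
Then v_1 = N · v_2 = (1, -1, 2, 0, 0)ᵀ.

Sanity check: (A − (-2)·I) v_1 = (0, 0, 0, 0, 0)ᵀ = 0. ✓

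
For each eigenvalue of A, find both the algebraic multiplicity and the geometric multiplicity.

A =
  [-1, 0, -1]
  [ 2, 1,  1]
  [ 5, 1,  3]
λ = 1: alg = 3, geom = 1

Step 1 — factor the characteristic polynomial to read off the algebraic multiplicities:
  χ_A(x) = (x - 1)^3

Step 2 — compute geometric multiplicities via the rank-nullity identity g(λ) = n − rank(A − λI):
  rank(A − (1)·I) = 2, so dim ker(A − (1)·I) = n − 2 = 1

Summary:
  λ = 1: algebraic multiplicity = 3, geometric multiplicity = 1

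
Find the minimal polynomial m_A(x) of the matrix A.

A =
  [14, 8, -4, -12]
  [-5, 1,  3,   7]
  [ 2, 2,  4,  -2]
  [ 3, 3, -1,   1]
x^3 - 14*x^2 + 64*x - 96

The characteristic polynomial is χ_A(x) = (x - 6)^2*(x - 4)^2, so the eigenvalues are known. The minimal polynomial is
  m_A(x) = Π_λ (x − λ)^{k_λ}
where k_λ is the size of the *largest* Jordan block for λ (equivalently, the smallest k with (A − λI)^k v = 0 for every generalised eigenvector v of λ).

  λ = 4: largest Jordan block has size 2, contributing (x − 4)^2
  λ = 6: largest Jordan block has size 1, contributing (x − 6)

So m_A(x) = (x - 6)*(x - 4)^2 = x^3 - 14*x^2 + 64*x - 96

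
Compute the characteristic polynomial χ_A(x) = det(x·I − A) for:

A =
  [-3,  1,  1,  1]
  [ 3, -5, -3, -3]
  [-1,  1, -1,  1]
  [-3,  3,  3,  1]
x^4 + 8*x^3 + 24*x^2 + 32*x + 16

Expanding det(x·I − A) (e.g. by cofactor expansion or by noting that A is similar to its Jordan form J, which has the same characteristic polynomial as A) gives
  χ_A(x) = x^4 + 8*x^3 + 24*x^2 + 32*x + 16
which factors as (x + 2)^4. The eigenvalues (with algebraic multiplicities) are λ = -2 with multiplicity 4.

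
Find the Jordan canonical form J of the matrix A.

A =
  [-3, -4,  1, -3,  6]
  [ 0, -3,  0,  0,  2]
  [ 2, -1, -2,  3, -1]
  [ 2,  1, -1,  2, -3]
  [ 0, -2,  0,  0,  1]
J_2(-1) ⊕ J_2(-1) ⊕ J_1(-1)

The characteristic polynomial is
  det(x·I − A) = x^5 + 5*x^4 + 10*x^3 + 10*x^2 + 5*x + 1 = (x + 1)^5

Eigenvalues and multiplicities (the geometric multiplicity of λ is n − rank(A − λI), which equals the number of Jordan blocks for λ):
  λ = -1: algebraic multiplicity = 5, geometric multiplicity = 3

Determining the block sizes for each eigenvalue:
  λ = -1: with am = 5 and gm = 3, the partition is not yet determined (e.g. several partitions of 5 into 3 parts exist). Let N = A − (-1)·I. Computing rank(N^1) = 2, rank(N^2) = 0; the number of blocks of size ≥ j is rank(N^{j−1}) − rank(N^j), giving [3, 2]. So we have 2 block(s) of size 2, 1 block(s) of size 1 → block sizes [2, 2, 1]

Assembling the blocks gives a Jordan form
J =
  [-1,  1,  0,  0,  0]
  [ 0, -1,  0,  0,  0]
  [ 0,  0, -1,  1,  0]
  [ 0,  0,  0, -1,  0]
  [ 0,  0,  0,  0, -1]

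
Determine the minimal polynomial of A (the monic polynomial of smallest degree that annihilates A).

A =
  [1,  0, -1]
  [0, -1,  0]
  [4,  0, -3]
x^2 + 2*x + 1

The characteristic polynomial is χ_A(x) = (x + 1)^3, so the eigenvalues are known. The minimal polynomial is
  m_A(x) = Π_λ (x − λ)^{k_λ}
where k_λ is the size of the *largest* Jordan block for λ (equivalently, the smallest k with (A − λI)^k v = 0 for every generalised eigenvector v of λ).

  λ = -1: largest Jordan block has size 2, contributing (x + 1)^2

So m_A(x) = (x + 1)^2 = x^2 + 2*x + 1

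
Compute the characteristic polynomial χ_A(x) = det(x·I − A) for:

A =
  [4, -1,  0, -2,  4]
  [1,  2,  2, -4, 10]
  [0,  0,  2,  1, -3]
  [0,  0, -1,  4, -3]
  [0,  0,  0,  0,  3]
x^5 - 15*x^4 + 90*x^3 - 270*x^2 + 405*x - 243

Expanding det(x·I − A) (e.g. by cofactor expansion or by noting that A is similar to its Jordan form J, which has the same characteristic polynomial as A) gives
  χ_A(x) = x^5 - 15*x^4 + 90*x^3 - 270*x^2 + 405*x - 243
which factors as (x - 3)^5. The eigenvalues (with algebraic multiplicities) are λ = 3 with multiplicity 5.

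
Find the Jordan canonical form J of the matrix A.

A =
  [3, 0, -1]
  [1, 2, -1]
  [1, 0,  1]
J_2(2) ⊕ J_1(2)

The characteristic polynomial is
  det(x·I − A) = x^3 - 6*x^2 + 12*x - 8 = (x - 2)^3

Eigenvalues and multiplicities (the geometric multiplicity of λ is n − rank(A − λI), which equals the number of Jordan blocks for λ):
  λ = 2: algebraic multiplicity = 3, geometric multiplicity = 2

Determining the block sizes for each eigenvalue:
  λ = 2: 2 blocks summing to 3 forces exactly one block of size 2 and the rest size 1 → block sizes [2, 1]

Assembling the blocks gives a Jordan form
J =
  [2, 1, 0]
  [0, 2, 0]
  [0, 0, 2]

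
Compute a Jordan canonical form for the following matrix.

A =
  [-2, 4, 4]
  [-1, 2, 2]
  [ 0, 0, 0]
J_2(0) ⊕ J_1(0)

The characteristic polynomial is
  det(x·I − A) = x^3

Eigenvalues and multiplicities (the geometric multiplicity of λ is n − rank(A − λI), which equals the number of Jordan blocks for λ):
  λ = 0: algebraic multiplicity = 3, geometric multiplicity = 2

Determining the block sizes for each eigenvalue:
  λ = 0: 2 blocks summing to 3 forces exactly one block of size 2 and the rest size 1 → block sizes [2, 1]

Assembling the blocks gives a Jordan form
J =
  [0, 1, 0]
  [0, 0, 0]
  [0, 0, 0]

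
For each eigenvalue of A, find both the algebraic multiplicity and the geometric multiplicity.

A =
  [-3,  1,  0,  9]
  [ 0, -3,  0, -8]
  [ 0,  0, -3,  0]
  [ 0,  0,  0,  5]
λ = -3: alg = 3, geom = 2; λ = 5: alg = 1, geom = 1

Step 1 — factor the characteristic polynomial to read off the algebraic multiplicities:
  χ_A(x) = (x - 5)*(x + 3)^3

Step 2 — compute geometric multiplicities via the rank-nullity identity g(λ) = n − rank(A − λI):
  rank(A − (-3)·I) = 2, so dim ker(A − (-3)·I) = n − 2 = 2
  rank(A − (5)·I) = 3, so dim ker(A − (5)·I) = n − 3 = 1

Summary:
  λ = -3: algebraic multiplicity = 3, geometric multiplicity = 2
  λ = 5: algebraic multiplicity = 1, geometric multiplicity = 1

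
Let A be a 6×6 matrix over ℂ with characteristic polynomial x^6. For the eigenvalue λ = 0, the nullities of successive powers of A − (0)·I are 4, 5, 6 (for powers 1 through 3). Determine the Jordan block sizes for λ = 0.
Block sizes for λ = 0: [3, 1, 1, 1]

From the dimensions of kernels of powers, the number of Jordan blocks of size at least j is d_j − d_{j−1} where d_j = dim ker(N^j) (with d_0 = 0). Computing the differences gives [4, 1, 1].
The number of blocks of size exactly k is (#blocks of size ≥ k) − (#blocks of size ≥ k + 1), so the partition is: 3 block(s) of size 1, 1 block(s) of size 3.
In nonincreasing order the block sizes are [3, 1, 1, 1].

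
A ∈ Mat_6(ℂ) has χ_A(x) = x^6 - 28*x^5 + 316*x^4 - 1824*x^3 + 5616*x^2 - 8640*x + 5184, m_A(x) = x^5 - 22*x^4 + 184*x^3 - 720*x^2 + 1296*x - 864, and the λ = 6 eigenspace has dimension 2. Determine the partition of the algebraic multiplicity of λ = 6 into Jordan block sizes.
Block sizes for λ = 6: [3, 1]

Step 1 — from the characteristic polynomial, algebraic multiplicity of λ = 6 is 4. From dim ker(A − (6)·I) = 2, there are exactly 2 Jordan blocks for λ = 6.
Step 2 — from the minimal polynomial, the factor (x − 6)^3 tells us the largest block for λ = 6 has size 3.
Step 3 — with total size 4, 2 blocks, and largest block 3, the block sizes (in nonincreasing order) are [3, 1].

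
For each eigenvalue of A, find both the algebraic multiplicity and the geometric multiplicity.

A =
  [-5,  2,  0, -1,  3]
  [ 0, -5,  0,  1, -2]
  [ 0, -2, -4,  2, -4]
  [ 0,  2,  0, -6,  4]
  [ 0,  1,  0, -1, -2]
λ = -5: alg = 2, geom = 1; λ = -4: alg = 3, geom = 3

Step 1 — factor the characteristic polynomial to read off the algebraic multiplicities:
  χ_A(x) = (x + 4)^3*(x + 5)^2

Step 2 — compute geometric multiplicities via the rank-nullity identity g(λ) = n − rank(A − λI):
  rank(A − (-5)·I) = 4, so dim ker(A − (-5)·I) = n − 4 = 1
  rank(A − (-4)·I) = 2, so dim ker(A − (-4)·I) = n − 2 = 3

Summary:
  λ = -5: algebraic multiplicity = 2, geometric multiplicity = 1
  λ = -4: algebraic multiplicity = 3, geometric multiplicity = 3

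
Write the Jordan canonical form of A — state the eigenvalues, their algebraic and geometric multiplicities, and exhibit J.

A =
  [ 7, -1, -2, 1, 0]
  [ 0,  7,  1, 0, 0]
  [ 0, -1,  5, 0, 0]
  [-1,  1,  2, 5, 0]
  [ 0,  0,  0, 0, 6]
J_3(6) ⊕ J_1(6) ⊕ J_1(6)

The characteristic polynomial is
  det(x·I − A) = x^5 - 30*x^4 + 360*x^3 - 2160*x^2 + 6480*x - 7776 = (x - 6)^5

Eigenvalues and multiplicities (the geometric multiplicity of λ is n − rank(A − λI), which equals the number of Jordan blocks for λ):
  λ = 6: algebraic multiplicity = 5, geometric multiplicity = 3

Determining the block sizes for each eigenvalue:
  λ = 6: with am = 5 and gm = 3, the partition is not yet determined (e.g. several partitions of 5 into 3 parts exist). Let N = A − (6)·I. Computing rank(N^1) = 2, rank(N^2) = 1, rank(N^3) = 0; the number of blocks of size ≥ j is rank(N^{j−1}) − rank(N^j), giving [3, 1, 1]. So we have 1 block(s) of size 3, 2 block(s) of size 1 → block sizes [3, 1, 1]

Assembling the blocks gives a Jordan form
J =
  [6, 1, 0, 0, 0]
  [0, 6, 1, 0, 0]
  [0, 0, 6, 0, 0]
  [0, 0, 0, 6, 0]
  [0, 0, 0, 0, 6]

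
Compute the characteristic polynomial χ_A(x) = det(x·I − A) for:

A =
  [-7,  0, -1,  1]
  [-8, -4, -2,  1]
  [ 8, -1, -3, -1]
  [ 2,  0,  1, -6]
x^4 + 20*x^3 + 150*x^2 + 500*x + 625

Expanding det(x·I − A) (e.g. by cofactor expansion or by noting that A is similar to its Jordan form J, which has the same characteristic polynomial as A) gives
  χ_A(x) = x^4 + 20*x^3 + 150*x^2 + 500*x + 625
which factors as (x + 5)^4. The eigenvalues (with algebraic multiplicities) are λ = -5 with multiplicity 4.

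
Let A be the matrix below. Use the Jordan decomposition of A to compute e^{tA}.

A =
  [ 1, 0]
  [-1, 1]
e^{tA} =
  [exp(t), 0]
  [-t*exp(t), exp(t)]

Strategy: write A = P · J · P⁻¹ where J is a Jordan canonical form, so e^{tA} = P · e^{tJ} · P⁻¹, and e^{tJ} can be computed block-by-block.

A has Jordan form
J =
  [1, 1]
  [0, 1]
(up to reordering of blocks).

Per-block formulas:
  For a 2×2 Jordan block J_2(1): exp(t · J_2(1)) = e^(1t)·(I + t·N), where N is the 2×2 nilpotent shift.

After assembling e^{tJ} and conjugating by P, we get:

e^{tA} =
  [exp(t), 0]
  [-t*exp(t), exp(t)]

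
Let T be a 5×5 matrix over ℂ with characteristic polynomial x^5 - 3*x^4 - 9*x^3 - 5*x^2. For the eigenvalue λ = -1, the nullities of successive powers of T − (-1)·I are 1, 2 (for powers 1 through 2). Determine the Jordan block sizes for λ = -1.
Block sizes for λ = -1: [2]

From the dimensions of kernels of powers, the number of Jordan blocks of size at least j is d_j − d_{j−1} where d_j = dim ker(N^j) (with d_0 = 0). Computing the differences gives [1, 1].
The number of blocks of size exactly k is (#blocks of size ≥ k) − (#blocks of size ≥ k + 1), so the partition is: 1 block(s) of size 2.
In nonincreasing order the block sizes are [2].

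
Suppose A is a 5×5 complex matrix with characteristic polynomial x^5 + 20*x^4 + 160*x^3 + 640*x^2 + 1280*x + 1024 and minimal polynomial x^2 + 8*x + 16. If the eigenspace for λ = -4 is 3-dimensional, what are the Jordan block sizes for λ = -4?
Block sizes for λ = -4: [2, 2, 1]

Step 1 — from the characteristic polynomial, algebraic multiplicity of λ = -4 is 5. From dim ker(A − (-4)·I) = 3, there are exactly 3 Jordan blocks for λ = -4.
Step 2 — from the minimal polynomial, the factor (x + 4)^2 tells us the largest block for λ = -4 has size 2.
Step 3 — with total size 5, 3 blocks, and largest block 2, the block sizes (in nonincreasing order) are [2, 2, 1].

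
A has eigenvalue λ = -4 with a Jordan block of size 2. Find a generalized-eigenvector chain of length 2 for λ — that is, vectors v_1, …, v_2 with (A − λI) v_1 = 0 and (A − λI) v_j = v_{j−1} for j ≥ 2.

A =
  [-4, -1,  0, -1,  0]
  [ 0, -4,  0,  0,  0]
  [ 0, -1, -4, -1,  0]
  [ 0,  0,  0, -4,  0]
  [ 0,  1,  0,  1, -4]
A Jordan chain for λ = -4 of length 2:
v_1 = (-1, 0, -1, 0, 1)ᵀ
v_2 = (0, 1, 0, 0, 0)ᵀ

Let N = A − (-4)·I. We want v_2 with N^2 v_2 = 0 but N^1 v_2 ≠ 0; then v_{j-1} := N · v_j for j = 2, …, 2.

Pick v_2 = (0, 1, 0, 0, 0)ᵀ.
Then v_1 = N · v_2 = (-1, 0, -1, 0, 1)ᵀ.

Sanity check: (A − (-4)·I) v_1 = (0, 0, 0, 0, 0)ᵀ = 0. ✓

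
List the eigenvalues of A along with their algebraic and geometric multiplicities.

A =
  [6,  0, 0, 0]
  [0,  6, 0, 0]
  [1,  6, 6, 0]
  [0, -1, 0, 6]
λ = 6: alg = 4, geom = 2

Step 1 — factor the characteristic polynomial to read off the algebraic multiplicities:
  χ_A(x) = (x - 6)^4

Step 2 — compute geometric multiplicities via the rank-nullity identity g(λ) = n − rank(A − λI):
  rank(A − (6)·I) = 2, so dim ker(A − (6)·I) = n − 2 = 2

Summary:
  λ = 6: algebraic multiplicity = 4, geometric multiplicity = 2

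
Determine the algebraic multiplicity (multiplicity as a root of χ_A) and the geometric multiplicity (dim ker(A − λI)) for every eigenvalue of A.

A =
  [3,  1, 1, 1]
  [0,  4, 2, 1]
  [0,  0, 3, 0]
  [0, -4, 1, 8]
λ = 3: alg = 2, geom = 1; λ = 6: alg = 2, geom = 1

Step 1 — factor the characteristic polynomial to read off the algebraic multiplicities:
  χ_A(x) = (x - 6)^2*(x - 3)^2

Step 2 — compute geometric multiplicities via the rank-nullity identity g(λ) = n − rank(A − λI):
  rank(A − (3)·I) = 3, so dim ker(A − (3)·I) = n − 3 = 1
  rank(A − (6)·I) = 3, so dim ker(A − (6)·I) = n − 3 = 1

Summary:
  λ = 3: algebraic multiplicity = 2, geometric multiplicity = 1
  λ = 6: algebraic multiplicity = 2, geometric multiplicity = 1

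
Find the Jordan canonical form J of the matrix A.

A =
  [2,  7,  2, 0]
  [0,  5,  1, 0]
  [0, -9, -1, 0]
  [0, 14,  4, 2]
J_3(2) ⊕ J_1(2)

The characteristic polynomial is
  det(x·I − A) = x^4 - 8*x^3 + 24*x^2 - 32*x + 16 = (x - 2)^4

Eigenvalues and multiplicities (the geometric multiplicity of λ is n − rank(A − λI), which equals the number of Jordan blocks for λ):
  λ = 2: algebraic multiplicity = 4, geometric multiplicity = 2

Determining the block sizes for each eigenvalue:
  λ = 2: with am = 4 and gm = 2, the partition is not yet determined (e.g. several partitions of 4 into 2 parts exist). Let N = A − (2)·I. Computing rank(N^1) = 2, rank(N^2) = 1, rank(N^3) = 0; the number of blocks of size ≥ j is rank(N^{j−1}) − rank(N^j), giving [2, 1, 1]. So we have 1 block(s) of size 3, 1 block(s) of size 1 → block sizes [3, 1]

Assembling the blocks gives a Jordan form
J =
  [2, 1, 0, 0]
  [0, 2, 1, 0]
  [0, 0, 2, 0]
  [0, 0, 0, 2]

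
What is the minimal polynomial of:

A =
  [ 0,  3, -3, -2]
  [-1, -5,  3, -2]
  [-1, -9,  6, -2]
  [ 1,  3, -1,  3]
x^3 - 3*x^2 + 3*x - 1

The characteristic polynomial is χ_A(x) = (x - 1)^4, so the eigenvalues are known. The minimal polynomial is
  m_A(x) = Π_λ (x − λ)^{k_λ}
where k_λ is the size of the *largest* Jordan block for λ (equivalently, the smallest k with (A − λI)^k v = 0 for every generalised eigenvector v of λ).

  λ = 1: largest Jordan block has size 3, contributing (x − 1)^3

So m_A(x) = (x - 1)^3 = x^3 - 3*x^2 + 3*x - 1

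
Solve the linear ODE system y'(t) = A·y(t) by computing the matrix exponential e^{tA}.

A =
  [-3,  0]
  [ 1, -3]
e^{tA} =
  [exp(-3*t), 0]
  [t*exp(-3*t), exp(-3*t)]

Strategy: write A = P · J · P⁻¹ where J is a Jordan canonical form, so e^{tA} = P · e^{tJ} · P⁻¹, and e^{tJ} can be computed block-by-block.

A has Jordan form
J =
  [-3,  1]
  [ 0, -3]
(up to reordering of blocks).

Per-block formulas:
  For a 2×2 Jordan block J_2(-3): exp(t · J_2(-3)) = e^(-3t)·(I + t·N), where N is the 2×2 nilpotent shift.

After assembling e^{tJ} and conjugating by P, we get:

e^{tA} =
  [exp(-3*t), 0]
  [t*exp(-3*t), exp(-3*t)]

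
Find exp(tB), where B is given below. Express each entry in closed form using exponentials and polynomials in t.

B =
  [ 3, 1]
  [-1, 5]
e^{tB} =
  [-t*exp(4*t) + exp(4*t), t*exp(4*t)]
  [-t*exp(4*t), t*exp(4*t) + exp(4*t)]

Strategy: write B = P · J · P⁻¹ where J is a Jordan canonical form, so e^{tB} = P · e^{tJ} · P⁻¹, and e^{tJ} can be computed block-by-block.

B has Jordan form
J =
  [4, 1]
  [0, 4]
(up to reordering of blocks).

Per-block formulas:
  For a 2×2 Jordan block J_2(4): exp(t · J_2(4)) = e^(4t)·(I + t·N), where N is the 2×2 nilpotent shift.

After assembling e^{tJ} and conjugating by P, we get:

e^{tB} =
  [-t*exp(4*t) + exp(4*t), t*exp(4*t)]
  [-t*exp(4*t), t*exp(4*t) + exp(4*t)]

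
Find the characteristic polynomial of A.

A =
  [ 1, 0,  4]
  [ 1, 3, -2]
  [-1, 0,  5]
x^3 - 9*x^2 + 27*x - 27

Expanding det(x·I − A) (e.g. by cofactor expansion or by noting that A is similar to its Jordan form J, which has the same characteristic polynomial as A) gives
  χ_A(x) = x^3 - 9*x^2 + 27*x - 27
which factors as (x - 3)^3. The eigenvalues (with algebraic multiplicities) are λ = 3 with multiplicity 3.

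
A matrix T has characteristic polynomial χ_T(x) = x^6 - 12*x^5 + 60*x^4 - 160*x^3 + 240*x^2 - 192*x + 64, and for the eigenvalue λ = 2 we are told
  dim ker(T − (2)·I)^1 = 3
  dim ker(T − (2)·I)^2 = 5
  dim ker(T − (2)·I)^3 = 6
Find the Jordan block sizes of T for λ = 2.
Block sizes for λ = 2: [3, 2, 1]

From the dimensions of kernels of powers, the number of Jordan blocks of size at least j is d_j − d_{j−1} where d_j = dim ker(N^j) (with d_0 = 0). Computing the differences gives [3, 2, 1].
The number of blocks of size exactly k is (#blocks of size ≥ k) − (#blocks of size ≥ k + 1), so the partition is: 1 block(s) of size 1, 1 block(s) of size 2, 1 block(s) of size 3.
In nonincreasing order the block sizes are [3, 2, 1].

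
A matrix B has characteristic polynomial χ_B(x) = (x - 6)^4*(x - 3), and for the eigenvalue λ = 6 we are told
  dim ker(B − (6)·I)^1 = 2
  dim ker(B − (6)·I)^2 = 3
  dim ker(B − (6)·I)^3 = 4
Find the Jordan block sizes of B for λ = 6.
Block sizes for λ = 6: [3, 1]

From the dimensions of kernels of powers, the number of Jordan blocks of size at least j is d_j − d_{j−1} where d_j = dim ker(N^j) (with d_0 = 0). Computing the differences gives [2, 1, 1].
The number of blocks of size exactly k is (#blocks of size ≥ k) − (#blocks of size ≥ k + 1), so the partition is: 1 block(s) of size 1, 1 block(s) of size 3.
In nonincreasing order the block sizes are [3, 1].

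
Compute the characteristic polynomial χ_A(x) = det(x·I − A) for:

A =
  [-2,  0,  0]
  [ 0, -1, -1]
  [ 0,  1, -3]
x^3 + 6*x^2 + 12*x + 8

Expanding det(x·I − A) (e.g. by cofactor expansion or by noting that A is similar to its Jordan form J, which has the same characteristic polynomial as A) gives
  χ_A(x) = x^3 + 6*x^2 + 12*x + 8
which factors as (x + 2)^3. The eigenvalues (with algebraic multiplicities) are λ = -2 with multiplicity 3.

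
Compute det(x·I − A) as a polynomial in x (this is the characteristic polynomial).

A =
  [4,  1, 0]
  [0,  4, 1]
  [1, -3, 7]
x^3 - 15*x^2 + 75*x - 125

Expanding det(x·I − A) (e.g. by cofactor expansion or by noting that A is similar to its Jordan form J, which has the same characteristic polynomial as A) gives
  χ_A(x) = x^3 - 15*x^2 + 75*x - 125
which factors as (x - 5)^3. The eigenvalues (with algebraic multiplicities) are λ = 5 with multiplicity 3.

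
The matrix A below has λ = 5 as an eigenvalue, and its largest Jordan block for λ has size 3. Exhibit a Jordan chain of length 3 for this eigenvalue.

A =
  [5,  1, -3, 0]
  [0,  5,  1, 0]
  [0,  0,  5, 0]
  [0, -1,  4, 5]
A Jordan chain for λ = 5 of length 3:
v_1 = (1, 0, 0, -1)ᵀ
v_2 = (-3, 1, 0, 4)ᵀ
v_3 = (0, 0, 1, 0)ᵀ

Let N = A − (5)·I. We want v_3 with N^3 v_3 = 0 but N^2 v_3 ≠ 0; then v_{j-1} := N · v_j for j = 3, …, 2.

Pick v_3 = (0, 0, 1, 0)ᵀ.
Then v_2 = N · v_3 = (-3, 1, 0, 4)ᵀ.
Then v_1 = N · v_2 = (1, 0, 0, -1)ᵀ.

Sanity check: (A − (5)·I) v_1 = (0, 0, 0, 0)ᵀ = 0. ✓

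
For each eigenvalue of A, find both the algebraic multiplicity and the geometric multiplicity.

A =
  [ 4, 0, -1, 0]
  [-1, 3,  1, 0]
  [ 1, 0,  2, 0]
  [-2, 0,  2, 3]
λ = 3: alg = 4, geom = 3

Step 1 — factor the characteristic polynomial to read off the algebraic multiplicities:
  χ_A(x) = (x - 3)^4

Step 2 — compute geometric multiplicities via the rank-nullity identity g(λ) = n − rank(A − λI):
  rank(A − (3)·I) = 1, so dim ker(A − (3)·I) = n − 1 = 3

Summary:
  λ = 3: algebraic multiplicity = 4, geometric multiplicity = 3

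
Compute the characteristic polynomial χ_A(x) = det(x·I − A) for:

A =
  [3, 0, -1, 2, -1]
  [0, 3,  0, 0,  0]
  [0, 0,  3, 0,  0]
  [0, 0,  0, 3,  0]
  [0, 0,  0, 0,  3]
x^5 - 15*x^4 + 90*x^3 - 270*x^2 + 405*x - 243

Expanding det(x·I − A) (e.g. by cofactor expansion or by noting that A is similar to its Jordan form J, which has the same characteristic polynomial as A) gives
  χ_A(x) = x^5 - 15*x^4 + 90*x^3 - 270*x^2 + 405*x - 243
which factors as (x - 3)^5. The eigenvalues (with algebraic multiplicities) are λ = 3 with multiplicity 5.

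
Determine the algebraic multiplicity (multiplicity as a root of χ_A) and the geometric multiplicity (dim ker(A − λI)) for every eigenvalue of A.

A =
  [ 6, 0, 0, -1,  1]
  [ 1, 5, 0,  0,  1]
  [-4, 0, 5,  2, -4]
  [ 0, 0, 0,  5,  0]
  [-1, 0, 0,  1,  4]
λ = 5: alg = 5, geom = 3

Step 1 — factor the characteristic polynomial to read off the algebraic multiplicities:
  χ_A(x) = (x - 5)^5

Step 2 — compute geometric multiplicities via the rank-nullity identity g(λ) = n − rank(A − λI):
  rank(A − (5)·I) = 2, so dim ker(A − (5)·I) = n − 2 = 3

Summary:
  λ = 5: algebraic multiplicity = 5, geometric multiplicity = 3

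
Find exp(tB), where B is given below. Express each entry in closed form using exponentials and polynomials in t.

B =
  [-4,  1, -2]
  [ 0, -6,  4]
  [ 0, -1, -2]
e^{tB} =
  [exp(-4*t), t*exp(-4*t), -2*t*exp(-4*t)]
  [0, -2*t*exp(-4*t) + exp(-4*t), 4*t*exp(-4*t)]
  [0, -t*exp(-4*t), 2*t*exp(-4*t) + exp(-4*t)]

Strategy: write B = P · J · P⁻¹ where J is a Jordan canonical form, so e^{tB} = P · e^{tJ} · P⁻¹, and e^{tJ} can be computed block-by-block.

B has Jordan form
J =
  [-4,  1,  0]
  [ 0, -4,  0]
  [ 0,  0, -4]
(up to reordering of blocks).

Per-block formulas:
  For a 1×1 block at λ = -4: exp(t · [-4]) = [e^(-4t)].
  For a 2×2 Jordan block J_2(-4): exp(t · J_2(-4)) = e^(-4t)·(I + t·N), where N is the 2×2 nilpotent shift.

After assembling e^{tJ} and conjugating by P, we get:

e^{tB} =
  [exp(-4*t), t*exp(-4*t), -2*t*exp(-4*t)]
  [0, -2*t*exp(-4*t) + exp(-4*t), 4*t*exp(-4*t)]
  [0, -t*exp(-4*t), 2*t*exp(-4*t) + exp(-4*t)]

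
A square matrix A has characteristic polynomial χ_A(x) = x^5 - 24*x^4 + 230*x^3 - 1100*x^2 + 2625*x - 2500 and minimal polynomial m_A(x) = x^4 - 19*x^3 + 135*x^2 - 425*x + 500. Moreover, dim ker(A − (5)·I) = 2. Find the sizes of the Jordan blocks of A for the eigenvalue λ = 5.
Block sizes for λ = 5: [3, 1]

Step 1 — from the characteristic polynomial, algebraic multiplicity of λ = 5 is 4. From dim ker(A − (5)·I) = 2, there are exactly 2 Jordan blocks for λ = 5.
Step 2 — from the minimal polynomial, the factor (x − 5)^3 tells us the largest block for λ = 5 has size 3.
Step 3 — with total size 4, 2 blocks, and largest block 3, the block sizes (in nonincreasing order) are [3, 1].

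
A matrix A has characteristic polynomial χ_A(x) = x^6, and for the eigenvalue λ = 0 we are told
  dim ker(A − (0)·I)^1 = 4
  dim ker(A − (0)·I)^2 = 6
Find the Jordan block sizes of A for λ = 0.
Block sizes for λ = 0: [2, 2, 1, 1]

From the dimensions of kernels of powers, the number of Jordan blocks of size at least j is d_j − d_{j−1} where d_j = dim ker(N^j) (with d_0 = 0). Computing the differences gives [4, 2].
The number of blocks of size exactly k is (#blocks of size ≥ k) − (#blocks of size ≥ k + 1), so the partition is: 2 block(s) of size 1, 2 block(s) of size 2.
In nonincreasing order the block sizes are [2, 2, 1, 1].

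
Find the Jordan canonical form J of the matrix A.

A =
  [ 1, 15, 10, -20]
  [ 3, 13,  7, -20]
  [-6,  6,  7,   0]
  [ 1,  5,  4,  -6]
J_1(1) ⊕ J_2(4) ⊕ J_1(6)

The characteristic polynomial is
  det(x·I − A) = x^4 - 15*x^3 + 78*x^2 - 160*x + 96 = (x - 6)*(x - 4)^2*(x - 1)

Eigenvalues and multiplicities (the geometric multiplicity of λ is n − rank(A − λI), which equals the number of Jordan blocks for λ):
  λ = 1: algebraic multiplicity = 1, geometric multiplicity = 1
  λ = 4: algebraic multiplicity = 2, geometric multiplicity = 1
  λ = 6: algebraic multiplicity = 1, geometric multiplicity = 1

Determining the block sizes for each eigenvalue:
  λ = 1: one block (gm = 1), so the single block has size am = 1 → block sizes [1]
  λ = 4: one block (gm = 1), so the single block has size am = 2 → block sizes [2]
  λ = 6: one block (gm = 1), so the single block has size am = 1 → block sizes [1]

Assembling the blocks gives a Jordan form
J =
  [1, 0, 0, 0]
  [0, 4, 1, 0]
  [0, 0, 4, 0]
  [0, 0, 0, 6]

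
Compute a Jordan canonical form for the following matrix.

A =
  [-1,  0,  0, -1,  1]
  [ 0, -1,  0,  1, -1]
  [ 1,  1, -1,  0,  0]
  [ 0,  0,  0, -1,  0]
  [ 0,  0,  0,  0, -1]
J_2(-1) ⊕ J_2(-1) ⊕ J_1(-1)

The characteristic polynomial is
  det(x·I − A) = x^5 + 5*x^4 + 10*x^3 + 10*x^2 + 5*x + 1 = (x + 1)^5

Eigenvalues and multiplicities (the geometric multiplicity of λ is n − rank(A − λI), which equals the number of Jordan blocks for λ):
  λ = -1: algebraic multiplicity = 5, geometric multiplicity = 3

Determining the block sizes for each eigenvalue:
  λ = -1: with am = 5 and gm = 3, the partition is not yet determined (e.g. several partitions of 5 into 3 parts exist). Let N = A − (-1)·I. Computing rank(N^1) = 2, rank(N^2) = 0; the number of blocks of size ≥ j is rank(N^{j−1}) − rank(N^j), giving [3, 2]. So we have 2 block(s) of size 2, 1 block(s) of size 1 → block sizes [2, 2, 1]

Assembling the blocks gives a Jordan form
J =
  [-1,  1,  0,  0,  0]
  [ 0, -1,  0,  0,  0]
  [ 0,  0, -1,  1,  0]
  [ 0,  0,  0, -1,  0]
  [ 0,  0,  0,  0, -1]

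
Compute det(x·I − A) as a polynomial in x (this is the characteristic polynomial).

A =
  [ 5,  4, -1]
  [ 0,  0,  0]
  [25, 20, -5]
x^3

Expanding det(x·I − A) (e.g. by cofactor expansion or by noting that A is similar to its Jordan form J, which has the same characteristic polynomial as A) gives
  χ_A(x) = x^3
which factors as x^3. The eigenvalues (with algebraic multiplicities) are λ = 0 with multiplicity 3.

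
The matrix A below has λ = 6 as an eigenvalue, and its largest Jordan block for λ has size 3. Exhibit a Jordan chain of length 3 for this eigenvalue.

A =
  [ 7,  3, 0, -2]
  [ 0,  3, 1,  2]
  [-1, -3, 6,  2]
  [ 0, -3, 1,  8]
A Jordan chain for λ = 6 of length 3:
v_1 = (1, -1, -1, -1)ᵀ
v_2 = (1, 0, -1, 0)ᵀ
v_3 = (1, 0, 0, 0)ᵀ

Let N = A − (6)·I. We want v_3 with N^3 v_3 = 0 but N^2 v_3 ≠ 0; then v_{j-1} := N · v_j for j = 3, …, 2.

Pick v_3 = (1, 0, 0, 0)ᵀ.
Then v_2 = N · v_3 = (1, 0, -1, 0)ᵀ.
Then v_1 = N · v_2 = (1, -1, -1, -1)ᵀ.

Sanity check: (A − (6)·I) v_1 = (0, 0, 0, 0)ᵀ = 0. ✓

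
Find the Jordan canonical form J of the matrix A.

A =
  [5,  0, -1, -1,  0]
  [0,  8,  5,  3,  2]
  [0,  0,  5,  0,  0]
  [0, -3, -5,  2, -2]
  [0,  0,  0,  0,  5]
J_3(5) ⊕ J_1(5) ⊕ J_1(5)

The characteristic polynomial is
  det(x·I − A) = x^5 - 25*x^4 + 250*x^3 - 1250*x^2 + 3125*x - 3125 = (x - 5)^5

Eigenvalues and multiplicities (the geometric multiplicity of λ is n − rank(A − λI), which equals the number of Jordan blocks for λ):
  λ = 5: algebraic multiplicity = 5, geometric multiplicity = 3

Determining the block sizes for each eigenvalue:
  λ = 5: with am = 5 and gm = 3, the partition is not yet determined (e.g. several partitions of 5 into 3 parts exist). Let N = A − (5)·I. Computing rank(N^1) = 2, rank(N^2) = 1, rank(N^3) = 0; the number of blocks of size ≥ j is rank(N^{j−1}) − rank(N^j), giving [3, 1, 1]. So we have 1 block(s) of size 3, 2 block(s) of size 1 → block sizes [3, 1, 1]

Assembling the blocks gives a Jordan form
J =
  [5, 1, 0, 0, 0]
  [0, 5, 1, 0, 0]
  [0, 0, 5, 0, 0]
  [0, 0, 0, 5, 0]
  [0, 0, 0, 0, 5]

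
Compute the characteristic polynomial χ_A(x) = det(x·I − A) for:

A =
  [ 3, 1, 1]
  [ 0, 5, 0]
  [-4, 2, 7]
x^3 - 15*x^2 + 75*x - 125

Expanding det(x·I − A) (e.g. by cofactor expansion or by noting that A is similar to its Jordan form J, which has the same characteristic polynomial as A) gives
  χ_A(x) = x^3 - 15*x^2 + 75*x - 125
which factors as (x - 5)^3. The eigenvalues (with algebraic multiplicities) are λ = 5 with multiplicity 3.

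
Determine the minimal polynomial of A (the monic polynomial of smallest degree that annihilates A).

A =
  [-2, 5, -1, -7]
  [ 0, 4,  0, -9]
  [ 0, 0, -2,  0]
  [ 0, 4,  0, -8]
x^3 + 6*x^2 + 12*x + 8

The characteristic polynomial is χ_A(x) = (x + 2)^4, so the eigenvalues are known. The minimal polynomial is
  m_A(x) = Π_λ (x − λ)^{k_λ}
where k_λ is the size of the *largest* Jordan block for λ (equivalently, the smallest k with (A − λI)^k v = 0 for every generalised eigenvector v of λ).

  λ = -2: largest Jordan block has size 3, contributing (x + 2)^3

So m_A(x) = (x + 2)^3 = x^3 + 6*x^2 + 12*x + 8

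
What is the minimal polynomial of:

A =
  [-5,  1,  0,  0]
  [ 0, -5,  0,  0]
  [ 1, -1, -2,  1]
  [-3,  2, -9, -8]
x^2 + 10*x + 25

The characteristic polynomial is χ_A(x) = (x + 5)^4, so the eigenvalues are known. The minimal polynomial is
  m_A(x) = Π_λ (x − λ)^{k_λ}
where k_λ is the size of the *largest* Jordan block for λ (equivalently, the smallest k with (A − λI)^k v = 0 for every generalised eigenvector v of λ).

  λ = -5: largest Jordan block has size 2, contributing (x + 5)^2

So m_A(x) = (x + 5)^2 = x^2 + 10*x + 25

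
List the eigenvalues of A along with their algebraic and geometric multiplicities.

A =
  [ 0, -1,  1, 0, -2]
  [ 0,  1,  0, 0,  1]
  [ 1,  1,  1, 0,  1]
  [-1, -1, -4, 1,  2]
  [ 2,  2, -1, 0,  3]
λ = 1: alg = 4, geom = 2; λ = 2: alg = 1, geom = 1

Step 1 — factor the characteristic polynomial to read off the algebraic multiplicities:
  χ_A(x) = (x - 2)*(x - 1)^4

Step 2 — compute geometric multiplicities via the rank-nullity identity g(λ) = n − rank(A − λI):
  rank(A − (1)·I) = 3, so dim ker(A − (1)·I) = n − 3 = 2
  rank(A − (2)·I) = 4, so dim ker(A − (2)·I) = n − 4 = 1

Summary:
  λ = 1: algebraic multiplicity = 4, geometric multiplicity = 2
  λ = 2: algebraic multiplicity = 1, geometric multiplicity = 1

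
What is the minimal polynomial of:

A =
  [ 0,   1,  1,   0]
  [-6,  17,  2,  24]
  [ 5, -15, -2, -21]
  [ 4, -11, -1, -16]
x^4 + x^3

The characteristic polynomial is χ_A(x) = x^3*(x + 1), so the eigenvalues are known. The minimal polynomial is
  m_A(x) = Π_λ (x − λ)^{k_λ}
where k_λ is the size of the *largest* Jordan block for λ (equivalently, the smallest k with (A − λI)^k v = 0 for every generalised eigenvector v of λ).

  λ = -1: largest Jordan block has size 1, contributing (x + 1)
  λ = 0: largest Jordan block has size 3, contributing (x − 0)^3

So m_A(x) = x^3*(x + 1) = x^4 + x^3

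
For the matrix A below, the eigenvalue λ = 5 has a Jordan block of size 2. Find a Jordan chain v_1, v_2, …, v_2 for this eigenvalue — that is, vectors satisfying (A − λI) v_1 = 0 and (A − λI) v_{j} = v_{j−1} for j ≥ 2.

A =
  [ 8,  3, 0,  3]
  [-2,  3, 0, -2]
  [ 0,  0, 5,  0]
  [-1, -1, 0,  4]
A Jordan chain for λ = 5 of length 2:
v_1 = (3, -2, 0, -1)ᵀ
v_2 = (1, 0, 0, 0)ᵀ

Let N = A − (5)·I. We want v_2 with N^2 v_2 = 0 but N^1 v_2 ≠ 0; then v_{j-1} := N · v_j for j = 2, …, 2.

Pick v_2 = (1, 0, 0, 0)ᵀ.
Then v_1 = N · v_2 = (3, -2, 0, -1)ᵀ.

Sanity check: (A − (5)·I) v_1 = (0, 0, 0, 0)ᵀ = 0. ✓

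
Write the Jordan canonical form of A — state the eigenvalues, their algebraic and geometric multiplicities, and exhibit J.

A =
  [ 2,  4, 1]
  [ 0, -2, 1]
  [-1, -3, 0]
J_3(0)

The characteristic polynomial is
  det(x·I − A) = x^3

Eigenvalues and multiplicities (the geometric multiplicity of λ is n − rank(A − λI), which equals the number of Jordan blocks for λ):
  λ = 0: algebraic multiplicity = 3, geometric multiplicity = 1

Determining the block sizes for each eigenvalue:
  λ = 0: one block (gm = 1), so the single block has size am = 3 → block sizes [3]

Assembling the blocks gives a Jordan form
J =
  [0, 1, 0]
  [0, 0, 1]
  [0, 0, 0]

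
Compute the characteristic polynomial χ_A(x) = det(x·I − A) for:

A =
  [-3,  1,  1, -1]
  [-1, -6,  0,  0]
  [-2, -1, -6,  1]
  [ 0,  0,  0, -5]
x^4 + 20*x^3 + 150*x^2 + 500*x + 625

Expanding det(x·I − A) (e.g. by cofactor expansion or by noting that A is similar to its Jordan form J, which has the same characteristic polynomial as A) gives
  χ_A(x) = x^4 + 20*x^3 + 150*x^2 + 500*x + 625
which factors as (x + 5)^4. The eigenvalues (with algebraic multiplicities) are λ = -5 with multiplicity 4.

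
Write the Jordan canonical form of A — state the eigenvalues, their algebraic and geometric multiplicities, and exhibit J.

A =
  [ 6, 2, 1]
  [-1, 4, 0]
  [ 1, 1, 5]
J_3(5)

The characteristic polynomial is
  det(x·I − A) = x^3 - 15*x^2 + 75*x - 125 = (x - 5)^3

Eigenvalues and multiplicities (the geometric multiplicity of λ is n − rank(A − λI), which equals the number of Jordan blocks for λ):
  λ = 5: algebraic multiplicity = 3, geometric multiplicity = 1

Determining the block sizes for each eigenvalue:
  λ = 5: one block (gm = 1), so the single block has size am = 3 → block sizes [3]

Assembling the blocks gives a Jordan form
J =
  [5, 1, 0]
  [0, 5, 1]
  [0, 0, 5]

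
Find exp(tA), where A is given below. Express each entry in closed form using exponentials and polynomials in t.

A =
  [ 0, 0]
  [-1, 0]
e^{tA} =
  [1, 0]
  [-t, 1]

Strategy: write A = P · J · P⁻¹ where J is a Jordan canonical form, so e^{tA} = P · e^{tJ} · P⁻¹, and e^{tJ} can be computed block-by-block.

A has Jordan form
J =
  [0, 1]
  [0, 0]
(up to reordering of blocks).

Per-block formulas:
  For a 2×2 Jordan block J_2(0): exp(t · J_2(0)) = e^(0t)·(I + t·N), where N is the 2×2 nilpotent shift.

After assembling e^{tJ} and conjugating by P, we get:

e^{tA} =
  [1, 0]
  [-t, 1]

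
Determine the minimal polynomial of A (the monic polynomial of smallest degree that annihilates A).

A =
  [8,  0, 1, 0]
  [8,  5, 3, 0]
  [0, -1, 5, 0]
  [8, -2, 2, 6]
x^3 - 18*x^2 + 108*x - 216

The characteristic polynomial is χ_A(x) = (x - 6)^4, so the eigenvalues are known. The minimal polynomial is
  m_A(x) = Π_λ (x − λ)^{k_λ}
where k_λ is the size of the *largest* Jordan block for λ (equivalently, the smallest k with (A − λI)^k v = 0 for every generalised eigenvector v of λ).

  λ = 6: largest Jordan block has size 3, contributing (x − 6)^3

So m_A(x) = (x - 6)^3 = x^3 - 18*x^2 + 108*x - 216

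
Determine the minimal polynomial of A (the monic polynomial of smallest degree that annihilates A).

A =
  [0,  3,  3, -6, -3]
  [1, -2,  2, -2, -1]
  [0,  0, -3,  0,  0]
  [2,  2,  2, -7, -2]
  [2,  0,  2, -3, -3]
x^3 + 9*x^2 + 27*x + 27

The characteristic polynomial is χ_A(x) = (x + 3)^5, so the eigenvalues are known. The minimal polynomial is
  m_A(x) = Π_λ (x − λ)^{k_λ}
where k_λ is the size of the *largest* Jordan block for λ (equivalently, the smallest k with (A − λI)^k v = 0 for every generalised eigenvector v of λ).

  λ = -3: largest Jordan block has size 3, contributing (x + 3)^3

So m_A(x) = (x + 3)^3 = x^3 + 9*x^2 + 27*x + 27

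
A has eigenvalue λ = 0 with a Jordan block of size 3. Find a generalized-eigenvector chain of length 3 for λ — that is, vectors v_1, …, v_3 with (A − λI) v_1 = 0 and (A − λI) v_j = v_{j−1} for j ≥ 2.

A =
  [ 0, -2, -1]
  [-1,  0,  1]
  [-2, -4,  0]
A Jordan chain for λ = 0 of length 3:
v_1 = (4, -2, 4)ᵀ
v_2 = (0, -1, -2)ᵀ
v_3 = (1, 0, 0)ᵀ

Let N = A − (0)·I. We want v_3 with N^3 v_3 = 0 but N^2 v_3 ≠ 0; then v_{j-1} := N · v_j for j = 3, …, 2.

Pick v_3 = (1, 0, 0)ᵀ.
Then v_2 = N · v_3 = (0, -1, -2)ᵀ.
Then v_1 = N · v_2 = (4, -2, 4)ᵀ.

Sanity check: (A − (0)·I) v_1 = (0, 0, 0)ᵀ = 0. ✓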